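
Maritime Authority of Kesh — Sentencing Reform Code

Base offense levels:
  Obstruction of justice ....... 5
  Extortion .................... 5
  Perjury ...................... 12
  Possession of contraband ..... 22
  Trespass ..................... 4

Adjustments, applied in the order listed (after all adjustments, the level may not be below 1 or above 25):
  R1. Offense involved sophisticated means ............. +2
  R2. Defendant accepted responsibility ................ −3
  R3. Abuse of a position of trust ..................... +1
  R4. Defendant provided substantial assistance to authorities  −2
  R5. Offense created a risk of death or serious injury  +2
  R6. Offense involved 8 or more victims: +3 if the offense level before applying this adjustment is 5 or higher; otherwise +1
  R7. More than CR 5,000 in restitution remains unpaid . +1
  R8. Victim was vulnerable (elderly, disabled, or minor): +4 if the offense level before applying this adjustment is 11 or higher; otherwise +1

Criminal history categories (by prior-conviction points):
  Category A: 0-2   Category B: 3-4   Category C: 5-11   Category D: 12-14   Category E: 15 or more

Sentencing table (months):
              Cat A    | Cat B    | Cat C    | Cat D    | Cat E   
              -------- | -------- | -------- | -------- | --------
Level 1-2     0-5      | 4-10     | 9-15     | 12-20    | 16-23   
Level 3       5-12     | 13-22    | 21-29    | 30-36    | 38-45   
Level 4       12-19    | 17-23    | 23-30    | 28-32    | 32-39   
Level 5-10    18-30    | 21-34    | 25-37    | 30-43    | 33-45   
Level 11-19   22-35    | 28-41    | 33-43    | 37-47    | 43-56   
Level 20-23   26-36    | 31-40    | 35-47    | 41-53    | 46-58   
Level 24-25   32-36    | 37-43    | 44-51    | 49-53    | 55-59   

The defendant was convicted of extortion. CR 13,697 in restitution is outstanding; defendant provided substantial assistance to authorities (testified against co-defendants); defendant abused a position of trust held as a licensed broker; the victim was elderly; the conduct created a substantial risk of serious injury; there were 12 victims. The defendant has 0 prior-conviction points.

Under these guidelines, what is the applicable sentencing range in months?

Base offense level for extortion: 5.
R1 does not apply.
R2 does not apply.
R3 applies: 5 + 1 = 6.
R4 applies: 6 − 2 = 4.
R5 applies: 4 + 2 = 6.
R6 applies (level before this adjustment is 6 ≥ 5, so +3): 6 + 3 = 9.
R7 applies: 9 + 1 = 10.
R8 applies (level before this adjustment is 10 < 11, so +1): 10 + 1 = 11.
Final offense level: 11.
Criminal history: 0 prior points → Category A (0-2).
Level 11 falls in the 11-19 band.
Grid: Level 11-19 × Category A = 22-35 months.

22-35 months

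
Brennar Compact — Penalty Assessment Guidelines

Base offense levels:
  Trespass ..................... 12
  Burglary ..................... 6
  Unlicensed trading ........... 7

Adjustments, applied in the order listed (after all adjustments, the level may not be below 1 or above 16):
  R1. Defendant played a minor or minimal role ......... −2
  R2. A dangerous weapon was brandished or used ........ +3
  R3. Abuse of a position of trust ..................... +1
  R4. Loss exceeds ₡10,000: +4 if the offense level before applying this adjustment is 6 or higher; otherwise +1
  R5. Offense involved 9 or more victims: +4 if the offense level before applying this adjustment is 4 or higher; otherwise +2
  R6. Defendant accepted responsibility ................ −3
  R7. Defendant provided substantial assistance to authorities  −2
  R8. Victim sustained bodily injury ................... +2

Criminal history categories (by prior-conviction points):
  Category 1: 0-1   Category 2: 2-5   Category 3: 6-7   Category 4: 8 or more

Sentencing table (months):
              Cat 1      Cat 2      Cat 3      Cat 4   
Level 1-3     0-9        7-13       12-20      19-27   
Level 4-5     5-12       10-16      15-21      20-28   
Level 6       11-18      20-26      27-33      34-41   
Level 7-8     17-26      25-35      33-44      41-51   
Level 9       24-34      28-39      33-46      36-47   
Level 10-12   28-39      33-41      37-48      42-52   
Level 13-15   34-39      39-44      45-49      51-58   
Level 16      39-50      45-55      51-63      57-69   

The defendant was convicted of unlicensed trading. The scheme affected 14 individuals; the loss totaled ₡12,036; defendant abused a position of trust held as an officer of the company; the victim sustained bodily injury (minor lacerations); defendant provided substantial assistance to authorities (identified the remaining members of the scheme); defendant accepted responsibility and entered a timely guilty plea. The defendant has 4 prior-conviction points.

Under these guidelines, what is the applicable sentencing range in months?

39-44 months

Base offense level for unlicensed trading: 7.
R1 does not apply.
R3 applies: 7 + 1 = 8.
R4 applies (level before this adjustment is 8 ≥ 6, so +4): 8 + 4 = 12.
R5 applies (level before this adjustment is 12 ≥ 4, so +4): 12 + 4 = 16.
R6 applies: 16 − 3 = 13.
R7 applies: 13 − 2 = 11.
R8 applies: 11 + 2 = 13.
Final offense level: 13.
Criminal history: 4 prior points → Category 2 (2-5).
Level 13 falls in the 13-15 band.
Grid: Level 13-15 × Category 2 = 39-44 months.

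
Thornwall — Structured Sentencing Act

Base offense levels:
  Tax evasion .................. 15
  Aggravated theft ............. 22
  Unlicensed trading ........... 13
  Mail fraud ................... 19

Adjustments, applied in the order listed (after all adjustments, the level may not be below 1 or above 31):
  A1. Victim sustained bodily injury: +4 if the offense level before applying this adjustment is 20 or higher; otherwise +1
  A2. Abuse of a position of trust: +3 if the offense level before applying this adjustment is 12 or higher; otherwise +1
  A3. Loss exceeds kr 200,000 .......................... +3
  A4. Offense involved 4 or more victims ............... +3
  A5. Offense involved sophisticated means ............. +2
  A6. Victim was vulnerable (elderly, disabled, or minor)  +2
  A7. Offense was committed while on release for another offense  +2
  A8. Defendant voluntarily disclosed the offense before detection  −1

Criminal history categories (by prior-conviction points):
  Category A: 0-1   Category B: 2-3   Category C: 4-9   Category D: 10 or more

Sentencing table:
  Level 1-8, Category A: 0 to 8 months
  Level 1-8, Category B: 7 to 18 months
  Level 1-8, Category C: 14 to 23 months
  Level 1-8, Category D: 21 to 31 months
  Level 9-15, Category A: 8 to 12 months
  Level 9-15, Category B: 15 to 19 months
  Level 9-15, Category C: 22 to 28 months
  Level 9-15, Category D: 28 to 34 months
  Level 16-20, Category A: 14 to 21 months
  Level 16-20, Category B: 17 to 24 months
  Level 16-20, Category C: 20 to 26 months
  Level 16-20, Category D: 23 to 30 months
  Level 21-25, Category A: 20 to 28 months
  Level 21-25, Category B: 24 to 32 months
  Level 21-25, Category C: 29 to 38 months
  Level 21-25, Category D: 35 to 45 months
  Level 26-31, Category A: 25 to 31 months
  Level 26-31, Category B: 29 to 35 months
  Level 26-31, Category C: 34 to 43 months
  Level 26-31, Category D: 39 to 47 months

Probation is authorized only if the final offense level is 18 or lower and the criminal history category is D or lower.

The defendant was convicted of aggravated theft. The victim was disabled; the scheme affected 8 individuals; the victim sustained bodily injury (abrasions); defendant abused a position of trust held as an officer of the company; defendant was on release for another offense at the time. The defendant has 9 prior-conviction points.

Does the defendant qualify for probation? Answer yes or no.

No

Base offense level for aggravated theft: 22.
A1 applies (level before this adjustment is 22 ≥ 20, so +4): 22 + 4 = 26.
A2 applies (level before this adjustment is 26 ≥ 12, so +3): 26 + 3 = 29.
A4 applies: 29 + 3 = 32.
A5 does not apply.
A6 applies: 32 + 2 = 34.
A7 applies: 34 + 2 = 36.
Level 36 exceeds the maximum of 31; capped at 31.
Final offense level: 31.
Criminal history: 9 prior points → Category C (4-9).
Level 31 falls in the 26-31 band.
Grid: Level 26-31 × Category C = 34-43 months.
Probation check: level 31 > 18 and category C ≤ D → not eligible.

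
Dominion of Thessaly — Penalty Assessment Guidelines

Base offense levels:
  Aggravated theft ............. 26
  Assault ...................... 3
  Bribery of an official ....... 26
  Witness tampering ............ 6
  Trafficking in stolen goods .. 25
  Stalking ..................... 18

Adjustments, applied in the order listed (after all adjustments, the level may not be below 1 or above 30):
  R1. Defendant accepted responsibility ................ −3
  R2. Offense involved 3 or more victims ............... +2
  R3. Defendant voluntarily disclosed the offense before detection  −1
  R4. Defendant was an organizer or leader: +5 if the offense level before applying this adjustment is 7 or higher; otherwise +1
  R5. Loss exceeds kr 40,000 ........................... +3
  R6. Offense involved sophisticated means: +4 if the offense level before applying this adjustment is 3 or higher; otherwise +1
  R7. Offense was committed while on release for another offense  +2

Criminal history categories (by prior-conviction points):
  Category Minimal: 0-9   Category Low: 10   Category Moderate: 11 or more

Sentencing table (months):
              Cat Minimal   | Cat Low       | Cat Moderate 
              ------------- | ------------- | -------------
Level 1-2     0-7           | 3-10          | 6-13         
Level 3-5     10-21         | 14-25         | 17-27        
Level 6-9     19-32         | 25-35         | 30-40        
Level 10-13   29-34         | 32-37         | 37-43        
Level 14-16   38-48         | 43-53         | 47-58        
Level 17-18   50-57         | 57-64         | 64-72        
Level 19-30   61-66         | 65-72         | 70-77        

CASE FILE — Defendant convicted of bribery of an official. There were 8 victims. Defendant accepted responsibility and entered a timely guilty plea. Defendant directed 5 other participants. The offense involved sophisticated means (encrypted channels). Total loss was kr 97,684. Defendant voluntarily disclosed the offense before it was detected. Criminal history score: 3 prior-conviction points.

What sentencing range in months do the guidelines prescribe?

Base offense level for bribery of an official: 26.
R1 applies: 26 − 3 = 23.
R2 applies: 23 + 2 = 25.
R3 applies: 25 − 1 = 24.
R4 applies (level before this adjustment is 24 ≥ 7, so +5): 24 + 5 = 29.
R5 applies: 29 + 3 = 32.
R6 applies (level before this adjustment is 32 ≥ 3, so +4): 32 + 4 = 36.
Level 36 exceeds the maximum of 30; capped at 30.
Final offense level: 30.
Criminal history: 3 prior points → Category Minimal (0-9).
Level 30 falls in the 19-30 band.
Grid: Level 19-30 × Category Minimal = 61-66 months.

61-66 months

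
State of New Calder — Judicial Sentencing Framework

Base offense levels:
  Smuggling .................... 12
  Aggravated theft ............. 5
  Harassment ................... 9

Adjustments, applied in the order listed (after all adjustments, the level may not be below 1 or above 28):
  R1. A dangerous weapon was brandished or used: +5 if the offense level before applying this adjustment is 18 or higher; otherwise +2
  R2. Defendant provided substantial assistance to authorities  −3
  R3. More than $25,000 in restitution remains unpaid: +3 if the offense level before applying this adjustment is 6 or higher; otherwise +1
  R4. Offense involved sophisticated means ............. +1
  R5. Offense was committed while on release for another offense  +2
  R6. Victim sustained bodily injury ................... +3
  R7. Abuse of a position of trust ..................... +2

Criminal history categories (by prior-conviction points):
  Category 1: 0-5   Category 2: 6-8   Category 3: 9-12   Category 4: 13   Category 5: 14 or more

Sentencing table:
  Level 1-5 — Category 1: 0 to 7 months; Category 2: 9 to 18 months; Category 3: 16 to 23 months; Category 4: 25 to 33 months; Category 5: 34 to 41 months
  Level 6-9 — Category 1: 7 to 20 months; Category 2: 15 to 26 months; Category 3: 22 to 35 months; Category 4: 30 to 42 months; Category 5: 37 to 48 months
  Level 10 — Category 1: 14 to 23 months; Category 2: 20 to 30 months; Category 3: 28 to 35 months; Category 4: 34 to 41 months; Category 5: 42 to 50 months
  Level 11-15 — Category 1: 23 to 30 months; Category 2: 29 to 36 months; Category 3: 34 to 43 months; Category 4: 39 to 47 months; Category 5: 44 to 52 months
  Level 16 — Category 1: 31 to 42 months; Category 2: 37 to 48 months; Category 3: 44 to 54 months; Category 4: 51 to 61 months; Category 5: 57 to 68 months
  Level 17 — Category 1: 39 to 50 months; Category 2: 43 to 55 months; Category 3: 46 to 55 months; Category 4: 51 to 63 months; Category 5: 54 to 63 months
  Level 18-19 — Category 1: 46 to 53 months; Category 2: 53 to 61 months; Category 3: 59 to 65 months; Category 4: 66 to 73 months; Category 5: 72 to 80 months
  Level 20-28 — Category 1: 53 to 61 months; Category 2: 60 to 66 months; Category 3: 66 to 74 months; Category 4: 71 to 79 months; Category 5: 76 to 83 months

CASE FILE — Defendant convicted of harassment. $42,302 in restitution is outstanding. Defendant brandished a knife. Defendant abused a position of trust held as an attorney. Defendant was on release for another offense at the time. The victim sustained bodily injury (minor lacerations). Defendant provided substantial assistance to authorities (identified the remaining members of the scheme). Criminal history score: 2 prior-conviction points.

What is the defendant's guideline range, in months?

46-53 months

Base offense level for harassment: 9.
R1 applies (level before this adjustment is 9 < 18, so +2): 9 + 2 = 11.
R2 applies: 11 − 3 = 8.
R3 applies (level before this adjustment is 8 ≥ 6, so +3): 8 + 3 = 11.
R4 does not apply.
R5 applies: 11 + 2 = 13.
R6 applies: 13 + 3 = 16.
R7 applies: 16 + 2 = 18.
Final offense level: 18.
Criminal history: 2 prior points → Category 1 (0-5).
Level 18 falls in the 18-19 band.
Grid: Level 18-19 × Category 1 = 46-53 months.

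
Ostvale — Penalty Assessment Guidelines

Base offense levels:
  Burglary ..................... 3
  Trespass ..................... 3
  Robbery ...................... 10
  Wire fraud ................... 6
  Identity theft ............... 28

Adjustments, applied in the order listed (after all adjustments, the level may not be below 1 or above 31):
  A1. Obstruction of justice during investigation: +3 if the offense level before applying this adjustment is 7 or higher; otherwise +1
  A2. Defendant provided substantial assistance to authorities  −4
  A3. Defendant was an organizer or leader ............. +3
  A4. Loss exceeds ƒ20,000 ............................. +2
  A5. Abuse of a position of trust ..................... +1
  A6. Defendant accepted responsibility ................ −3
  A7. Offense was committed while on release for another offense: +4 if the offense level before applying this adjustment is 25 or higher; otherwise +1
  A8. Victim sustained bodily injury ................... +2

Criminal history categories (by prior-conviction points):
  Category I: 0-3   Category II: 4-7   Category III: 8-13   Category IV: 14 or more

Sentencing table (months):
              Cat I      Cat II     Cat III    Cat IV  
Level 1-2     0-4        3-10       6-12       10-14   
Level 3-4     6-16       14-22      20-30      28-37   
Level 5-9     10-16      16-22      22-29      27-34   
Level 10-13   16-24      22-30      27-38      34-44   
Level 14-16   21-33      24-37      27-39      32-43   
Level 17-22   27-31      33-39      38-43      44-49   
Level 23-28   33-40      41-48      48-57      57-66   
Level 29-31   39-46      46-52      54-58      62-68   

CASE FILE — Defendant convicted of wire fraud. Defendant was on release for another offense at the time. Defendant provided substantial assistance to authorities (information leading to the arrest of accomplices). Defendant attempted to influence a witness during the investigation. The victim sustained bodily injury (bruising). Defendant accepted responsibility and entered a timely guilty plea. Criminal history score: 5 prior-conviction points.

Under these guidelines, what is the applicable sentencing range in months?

Base offense level for wire fraud: 6.
A1 applies (level before this adjustment is 6 < 7, so +1): 6 + 1 = 7.
A2 applies: 7 − 4 = 3.
A4 does not apply.
A5 does not apply.
A6 applies: 3 − 3 = 0.
A7 applies (level before this adjustment is 0 < 25, so +1): 0 + 1 = 1.
A8 applies: 1 + 2 = 3.
Final offense level: 3.
Criminal history: 5 prior points → Category II (4-7).
Level 3 falls in the 3-4 band.
Grid: Level 3-4 × Category II = 14-22 months.

14-22 months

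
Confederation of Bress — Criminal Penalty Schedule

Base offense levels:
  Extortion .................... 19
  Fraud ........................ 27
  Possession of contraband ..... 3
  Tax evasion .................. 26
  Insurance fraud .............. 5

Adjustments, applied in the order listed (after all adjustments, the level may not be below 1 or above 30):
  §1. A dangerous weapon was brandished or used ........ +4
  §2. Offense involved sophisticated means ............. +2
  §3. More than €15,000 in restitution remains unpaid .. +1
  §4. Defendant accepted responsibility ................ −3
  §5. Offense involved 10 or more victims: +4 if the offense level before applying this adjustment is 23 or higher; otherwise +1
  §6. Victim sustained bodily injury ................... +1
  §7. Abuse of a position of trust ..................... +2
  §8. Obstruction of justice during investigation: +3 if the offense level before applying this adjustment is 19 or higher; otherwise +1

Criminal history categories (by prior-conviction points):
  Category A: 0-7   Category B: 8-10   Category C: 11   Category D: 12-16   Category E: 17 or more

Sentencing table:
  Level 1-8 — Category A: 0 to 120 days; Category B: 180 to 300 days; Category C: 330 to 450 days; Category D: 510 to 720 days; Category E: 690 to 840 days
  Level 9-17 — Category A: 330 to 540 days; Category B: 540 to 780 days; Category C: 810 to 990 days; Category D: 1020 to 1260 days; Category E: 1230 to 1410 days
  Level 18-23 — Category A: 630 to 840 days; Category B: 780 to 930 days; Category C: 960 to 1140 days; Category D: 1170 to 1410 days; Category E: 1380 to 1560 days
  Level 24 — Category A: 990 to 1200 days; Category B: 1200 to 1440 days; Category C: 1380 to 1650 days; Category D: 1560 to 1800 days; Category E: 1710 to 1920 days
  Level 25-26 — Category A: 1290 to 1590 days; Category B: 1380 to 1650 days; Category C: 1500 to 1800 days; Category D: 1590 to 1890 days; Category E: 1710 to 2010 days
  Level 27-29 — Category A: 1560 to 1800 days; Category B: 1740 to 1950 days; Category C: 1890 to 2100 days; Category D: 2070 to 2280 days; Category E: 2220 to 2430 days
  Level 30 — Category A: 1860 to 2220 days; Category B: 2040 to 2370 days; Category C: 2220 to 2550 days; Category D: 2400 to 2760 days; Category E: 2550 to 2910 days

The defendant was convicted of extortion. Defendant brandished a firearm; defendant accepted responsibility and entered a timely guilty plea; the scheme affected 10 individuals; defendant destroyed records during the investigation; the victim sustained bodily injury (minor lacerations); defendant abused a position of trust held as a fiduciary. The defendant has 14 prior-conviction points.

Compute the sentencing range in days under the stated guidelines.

2070-2280 days

Base offense level for extortion: 19.
§1 applies: 19 + 4 = 23.
§4 applies: 23 − 3 = 20.
§5 applies (level before this adjustment is 20 < 23, so +1): 20 + 1 = 21.
§6 applies: 21 + 1 = 22.
§7 applies: 22 + 2 = 24.
§8 applies (level before this adjustment is 24 ≥ 19, so +3): 24 + 3 = 27.
Final offense level: 27.
Criminal history: 14 prior points → Category D (12-16).
Level 27 falls in the 27-29 band.
Grid: Level 27-29 × Category D = 2070-2280 days.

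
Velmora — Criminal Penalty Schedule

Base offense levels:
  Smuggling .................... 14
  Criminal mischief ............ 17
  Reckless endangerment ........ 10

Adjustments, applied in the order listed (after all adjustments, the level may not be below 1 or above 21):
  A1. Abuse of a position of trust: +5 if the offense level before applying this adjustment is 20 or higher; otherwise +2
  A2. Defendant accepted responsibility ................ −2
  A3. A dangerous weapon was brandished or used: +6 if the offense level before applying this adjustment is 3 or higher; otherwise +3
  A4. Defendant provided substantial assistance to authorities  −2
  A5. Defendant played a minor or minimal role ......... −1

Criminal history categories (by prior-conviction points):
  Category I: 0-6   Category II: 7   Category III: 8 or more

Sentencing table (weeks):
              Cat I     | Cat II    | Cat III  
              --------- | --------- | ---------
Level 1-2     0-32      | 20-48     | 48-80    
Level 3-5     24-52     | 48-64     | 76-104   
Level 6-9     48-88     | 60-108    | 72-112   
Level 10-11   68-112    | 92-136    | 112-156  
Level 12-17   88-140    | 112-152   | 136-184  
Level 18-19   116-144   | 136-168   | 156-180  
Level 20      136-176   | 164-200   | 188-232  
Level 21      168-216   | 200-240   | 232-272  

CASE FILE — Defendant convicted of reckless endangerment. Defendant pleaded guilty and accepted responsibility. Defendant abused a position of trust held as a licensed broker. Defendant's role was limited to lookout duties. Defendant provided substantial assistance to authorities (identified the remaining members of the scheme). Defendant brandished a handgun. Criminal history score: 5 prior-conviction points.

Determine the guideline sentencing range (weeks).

Base offense level for reckless endangerment: 10.
A1 applies (level before this adjustment is 10 < 20, so +2): 10 + 2 = 12.
A2 applies: 12 − 2 = 10.
A3 applies (level before this adjustment is 10 ≥ 3, so +6): 10 + 6 = 16.
A4 applies: 16 − 2 = 14.
A5 applies: 14 − 1 = 13.
Final offense level: 13.
Criminal history: 5 prior points → Category I (0-6).
Level 13 falls in the 12-17 band.
Grid: Level 12-17 × Category I = 88-140 weeks.

88-140 weeks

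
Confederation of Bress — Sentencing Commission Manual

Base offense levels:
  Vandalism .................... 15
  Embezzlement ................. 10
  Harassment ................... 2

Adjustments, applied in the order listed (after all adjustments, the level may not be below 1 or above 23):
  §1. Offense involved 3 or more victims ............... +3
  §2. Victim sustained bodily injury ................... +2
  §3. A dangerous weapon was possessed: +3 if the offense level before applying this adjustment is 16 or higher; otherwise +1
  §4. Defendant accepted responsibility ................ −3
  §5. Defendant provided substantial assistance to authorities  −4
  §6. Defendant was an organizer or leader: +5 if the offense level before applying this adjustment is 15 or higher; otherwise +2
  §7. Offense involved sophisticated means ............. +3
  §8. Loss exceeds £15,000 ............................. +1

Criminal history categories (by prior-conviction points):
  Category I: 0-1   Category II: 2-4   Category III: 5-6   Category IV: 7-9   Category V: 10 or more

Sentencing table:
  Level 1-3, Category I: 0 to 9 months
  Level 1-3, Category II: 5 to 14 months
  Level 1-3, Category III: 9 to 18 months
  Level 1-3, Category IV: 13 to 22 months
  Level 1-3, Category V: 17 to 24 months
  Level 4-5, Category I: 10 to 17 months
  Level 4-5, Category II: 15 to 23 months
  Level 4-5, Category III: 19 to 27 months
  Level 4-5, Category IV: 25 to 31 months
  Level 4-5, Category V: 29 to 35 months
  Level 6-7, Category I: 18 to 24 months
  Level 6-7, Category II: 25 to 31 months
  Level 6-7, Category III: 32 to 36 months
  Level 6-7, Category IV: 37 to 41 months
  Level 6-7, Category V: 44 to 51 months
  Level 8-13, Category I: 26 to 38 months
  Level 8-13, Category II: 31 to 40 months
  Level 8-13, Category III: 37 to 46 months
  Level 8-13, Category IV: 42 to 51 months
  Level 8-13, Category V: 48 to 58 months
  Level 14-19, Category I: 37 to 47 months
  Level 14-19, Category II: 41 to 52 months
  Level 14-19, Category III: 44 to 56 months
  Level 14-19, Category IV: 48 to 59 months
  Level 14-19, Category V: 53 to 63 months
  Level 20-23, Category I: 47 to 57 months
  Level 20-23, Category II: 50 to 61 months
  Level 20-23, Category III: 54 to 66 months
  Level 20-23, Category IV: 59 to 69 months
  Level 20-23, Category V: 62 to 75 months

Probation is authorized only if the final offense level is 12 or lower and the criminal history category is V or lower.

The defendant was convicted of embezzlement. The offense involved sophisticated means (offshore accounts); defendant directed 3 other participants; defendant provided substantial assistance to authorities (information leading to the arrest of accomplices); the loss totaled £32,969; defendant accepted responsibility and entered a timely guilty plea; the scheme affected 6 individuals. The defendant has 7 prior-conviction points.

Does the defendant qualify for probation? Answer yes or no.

Yes

Base offense level for embezzlement: 10.
§1 applies: 10 + 3 = 13.
§2 does not apply.
§4 applies: 13 − 3 = 10.
§5 applies: 10 − 4 = 6.
§6 applies (level before this adjustment is 6 < 15, so +2): 6 + 2 = 8.
§7 applies: 8 + 3 = 11.
§8 applies: 11 + 1 = 12.
Final offense level: 12.
Criminal history: 7 prior points → Category IV (7-9).
Level 12 falls in the 8-13 band.
Grid: Level 8-13 × Category IV = 42-51 months.
Probation check: level 12 ≤ 12 and category IV ≤ V → eligible.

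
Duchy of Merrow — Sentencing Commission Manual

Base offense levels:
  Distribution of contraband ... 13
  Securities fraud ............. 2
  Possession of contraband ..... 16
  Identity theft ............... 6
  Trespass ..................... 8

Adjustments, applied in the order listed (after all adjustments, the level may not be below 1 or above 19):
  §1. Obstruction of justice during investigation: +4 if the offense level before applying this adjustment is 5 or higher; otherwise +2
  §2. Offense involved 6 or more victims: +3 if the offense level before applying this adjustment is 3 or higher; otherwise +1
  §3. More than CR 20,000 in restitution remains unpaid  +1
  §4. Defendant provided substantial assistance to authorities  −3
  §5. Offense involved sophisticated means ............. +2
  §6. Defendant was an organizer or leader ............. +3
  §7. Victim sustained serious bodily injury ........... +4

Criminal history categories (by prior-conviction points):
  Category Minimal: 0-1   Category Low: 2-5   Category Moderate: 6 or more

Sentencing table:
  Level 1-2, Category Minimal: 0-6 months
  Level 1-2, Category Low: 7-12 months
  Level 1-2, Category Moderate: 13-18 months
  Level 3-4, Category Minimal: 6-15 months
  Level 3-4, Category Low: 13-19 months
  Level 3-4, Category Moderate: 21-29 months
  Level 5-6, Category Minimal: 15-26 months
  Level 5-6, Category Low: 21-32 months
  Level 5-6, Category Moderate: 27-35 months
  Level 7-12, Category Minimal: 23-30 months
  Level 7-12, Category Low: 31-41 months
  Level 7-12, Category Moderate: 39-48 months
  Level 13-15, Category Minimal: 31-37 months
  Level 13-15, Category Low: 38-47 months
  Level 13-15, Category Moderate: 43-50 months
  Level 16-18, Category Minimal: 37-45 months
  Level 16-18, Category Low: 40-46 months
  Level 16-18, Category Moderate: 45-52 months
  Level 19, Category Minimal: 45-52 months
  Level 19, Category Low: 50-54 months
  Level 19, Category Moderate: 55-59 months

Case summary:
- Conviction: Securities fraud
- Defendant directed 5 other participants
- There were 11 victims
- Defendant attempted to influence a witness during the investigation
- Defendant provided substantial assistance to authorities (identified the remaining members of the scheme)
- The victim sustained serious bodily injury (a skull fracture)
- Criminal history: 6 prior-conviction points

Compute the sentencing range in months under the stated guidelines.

39-48 months

Base offense level for securities fraud: 2.
§1 applies (level before this adjustment is 2 < 5, so +2): 2 + 2 = 4.
§2 applies (level before this adjustment is 4 ≥ 3, so +3): 4 + 3 = 7.
§3 does not apply.
§4 applies: 7 − 3 = 4.
§5 does not apply.
§6 applies: 4 + 3 = 7.
§7 applies: 7 + 4 = 11.
Final offense level: 11.
Criminal history: 6 prior points → Category Moderate (6+).
Level 11 falls in the 7-12 band.
Grid: Level 7-12 × Category Moderate = 39-48 months.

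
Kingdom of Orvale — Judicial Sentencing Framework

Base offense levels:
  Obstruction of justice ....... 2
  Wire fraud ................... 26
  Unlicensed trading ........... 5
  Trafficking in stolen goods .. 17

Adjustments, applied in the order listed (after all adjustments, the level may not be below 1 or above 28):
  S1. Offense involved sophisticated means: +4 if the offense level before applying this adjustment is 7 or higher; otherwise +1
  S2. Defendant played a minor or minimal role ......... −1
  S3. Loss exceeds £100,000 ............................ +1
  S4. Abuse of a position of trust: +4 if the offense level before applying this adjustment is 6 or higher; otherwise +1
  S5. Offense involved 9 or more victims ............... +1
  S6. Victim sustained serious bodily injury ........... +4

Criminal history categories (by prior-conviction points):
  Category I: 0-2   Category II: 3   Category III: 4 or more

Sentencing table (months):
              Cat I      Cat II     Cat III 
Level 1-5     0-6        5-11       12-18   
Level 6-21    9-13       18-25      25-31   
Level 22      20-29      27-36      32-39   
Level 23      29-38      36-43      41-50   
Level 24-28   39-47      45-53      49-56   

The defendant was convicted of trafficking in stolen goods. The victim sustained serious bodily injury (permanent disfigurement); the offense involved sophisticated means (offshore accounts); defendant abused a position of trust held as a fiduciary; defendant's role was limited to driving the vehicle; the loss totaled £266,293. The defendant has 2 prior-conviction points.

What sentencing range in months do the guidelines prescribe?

Base offense level for trafficking in stolen goods: 17.
S1 applies (level before this adjustment is 17 ≥ 7, so +4): 17 + 4 = 21.
S2 applies: 21 − 1 = 20.
S3 applies: 20 + 1 = 21.
S4 applies (level before this adjustment is 21 ≥ 6, so +4): 21 + 4 = 25.
S5 does not apply.
S6 applies: 25 + 4 = 29.
Level 29 exceeds the maximum of 28; capped at 28.
Final offense level: 28.
Criminal history: 2 prior points → Category I (0-2).
Level 28 falls in the 24-28 band.
Grid: Level 24-28 × Category I = 39-47 months.

39-47 months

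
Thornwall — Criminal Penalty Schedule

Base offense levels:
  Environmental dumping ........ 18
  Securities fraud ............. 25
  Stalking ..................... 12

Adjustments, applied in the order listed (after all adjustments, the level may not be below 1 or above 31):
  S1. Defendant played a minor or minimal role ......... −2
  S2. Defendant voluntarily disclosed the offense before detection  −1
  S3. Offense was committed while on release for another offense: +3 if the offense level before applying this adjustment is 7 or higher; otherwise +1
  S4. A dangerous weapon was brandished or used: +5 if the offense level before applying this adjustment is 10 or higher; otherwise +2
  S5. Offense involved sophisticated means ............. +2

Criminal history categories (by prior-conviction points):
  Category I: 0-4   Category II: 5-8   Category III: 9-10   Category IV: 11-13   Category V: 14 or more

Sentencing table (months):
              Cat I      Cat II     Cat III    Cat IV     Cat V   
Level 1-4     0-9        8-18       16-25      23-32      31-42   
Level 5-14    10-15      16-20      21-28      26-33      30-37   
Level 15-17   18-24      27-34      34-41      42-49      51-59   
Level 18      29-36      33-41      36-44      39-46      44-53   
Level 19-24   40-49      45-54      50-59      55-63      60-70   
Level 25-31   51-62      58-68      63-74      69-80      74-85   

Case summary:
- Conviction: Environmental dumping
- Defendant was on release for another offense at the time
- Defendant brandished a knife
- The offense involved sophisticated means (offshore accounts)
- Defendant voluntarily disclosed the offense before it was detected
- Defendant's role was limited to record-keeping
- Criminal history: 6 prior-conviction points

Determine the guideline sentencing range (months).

Base offense level for environmental dumping: 18.
S1 applies: 18 − 2 = 16.
S2 applies: 16 − 1 = 15.
S3 applies (level before this adjustment is 15 ≥ 7, so +3): 15 + 3 = 18.
S4 applies (level before this adjustment is 18 ≥ 10, so +5): 18 + 5 = 23.
S5 applies: 23 + 2 = 25.
Final offense level: 25.
Criminal history: 6 prior points → Category II (5-8).
Level 25 falls in the 25-31 band.
Grid: Level 25-31 × Category II = 58-68 months.

58-68 months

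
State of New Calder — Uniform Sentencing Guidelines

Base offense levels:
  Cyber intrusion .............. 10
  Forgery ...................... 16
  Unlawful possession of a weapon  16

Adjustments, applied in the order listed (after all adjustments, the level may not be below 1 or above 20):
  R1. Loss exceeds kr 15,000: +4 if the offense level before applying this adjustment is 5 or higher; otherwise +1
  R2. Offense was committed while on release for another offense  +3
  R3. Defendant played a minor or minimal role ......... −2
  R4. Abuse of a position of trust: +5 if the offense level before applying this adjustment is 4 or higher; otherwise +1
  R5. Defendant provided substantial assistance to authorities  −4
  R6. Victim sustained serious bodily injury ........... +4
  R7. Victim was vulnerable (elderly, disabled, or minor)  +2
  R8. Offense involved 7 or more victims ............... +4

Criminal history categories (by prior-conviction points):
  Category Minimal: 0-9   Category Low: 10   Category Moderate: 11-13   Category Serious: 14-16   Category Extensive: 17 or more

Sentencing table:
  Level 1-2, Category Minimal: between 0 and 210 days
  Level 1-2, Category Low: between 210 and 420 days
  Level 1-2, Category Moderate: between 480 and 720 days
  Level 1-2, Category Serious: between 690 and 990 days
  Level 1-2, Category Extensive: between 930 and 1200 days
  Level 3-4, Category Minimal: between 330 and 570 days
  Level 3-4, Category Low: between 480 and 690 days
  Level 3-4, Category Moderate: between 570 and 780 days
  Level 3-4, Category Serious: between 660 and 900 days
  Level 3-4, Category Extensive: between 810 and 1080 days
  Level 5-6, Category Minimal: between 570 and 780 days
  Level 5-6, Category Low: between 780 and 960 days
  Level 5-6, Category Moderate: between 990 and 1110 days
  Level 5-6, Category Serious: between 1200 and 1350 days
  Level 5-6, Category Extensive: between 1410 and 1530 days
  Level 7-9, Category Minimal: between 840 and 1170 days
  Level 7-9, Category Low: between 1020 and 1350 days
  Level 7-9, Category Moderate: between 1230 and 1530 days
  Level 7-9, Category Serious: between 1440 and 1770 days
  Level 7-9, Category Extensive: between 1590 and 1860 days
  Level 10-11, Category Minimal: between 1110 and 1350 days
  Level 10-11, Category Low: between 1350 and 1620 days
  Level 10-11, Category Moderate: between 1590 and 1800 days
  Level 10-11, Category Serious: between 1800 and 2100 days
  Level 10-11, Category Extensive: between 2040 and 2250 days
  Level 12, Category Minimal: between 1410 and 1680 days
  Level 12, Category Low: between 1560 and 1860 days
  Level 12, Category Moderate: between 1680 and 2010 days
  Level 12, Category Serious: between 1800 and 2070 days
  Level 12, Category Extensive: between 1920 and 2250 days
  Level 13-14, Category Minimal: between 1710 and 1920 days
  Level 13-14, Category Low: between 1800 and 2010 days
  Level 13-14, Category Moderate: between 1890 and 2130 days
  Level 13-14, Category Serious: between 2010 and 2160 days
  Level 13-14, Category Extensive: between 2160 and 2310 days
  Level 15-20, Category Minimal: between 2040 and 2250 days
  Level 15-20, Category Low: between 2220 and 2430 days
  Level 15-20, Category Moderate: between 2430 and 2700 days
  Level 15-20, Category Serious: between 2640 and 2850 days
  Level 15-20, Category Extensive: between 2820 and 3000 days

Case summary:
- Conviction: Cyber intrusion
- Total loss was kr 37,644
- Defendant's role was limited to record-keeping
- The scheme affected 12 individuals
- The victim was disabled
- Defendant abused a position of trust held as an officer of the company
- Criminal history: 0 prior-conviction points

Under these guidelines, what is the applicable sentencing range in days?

2040-2250 days

Base offense level for cyber intrusion: 10.
R1 applies (level before this adjustment is 10 ≥ 5, so +4): 10 + 4 = 14.
R3 applies: 14 − 2 = 12.
R4 applies (level before this adjustment is 12 ≥ 4, so +5): 12 + 5 = 17.
R5 does not apply.
R6 does not apply.
R7 applies: 17 + 2 = 19.
R8 applies: 19 + 4 = 23.
Level 23 exceeds the maximum of 20; capped at 20.
Final offense level: 20.
Criminal history: 0 prior points → Category Minimal (0-9).
Level 20 falls in the 15-20 band.
Grid: Level 15-20 × Category Minimal = 2040-2250 days.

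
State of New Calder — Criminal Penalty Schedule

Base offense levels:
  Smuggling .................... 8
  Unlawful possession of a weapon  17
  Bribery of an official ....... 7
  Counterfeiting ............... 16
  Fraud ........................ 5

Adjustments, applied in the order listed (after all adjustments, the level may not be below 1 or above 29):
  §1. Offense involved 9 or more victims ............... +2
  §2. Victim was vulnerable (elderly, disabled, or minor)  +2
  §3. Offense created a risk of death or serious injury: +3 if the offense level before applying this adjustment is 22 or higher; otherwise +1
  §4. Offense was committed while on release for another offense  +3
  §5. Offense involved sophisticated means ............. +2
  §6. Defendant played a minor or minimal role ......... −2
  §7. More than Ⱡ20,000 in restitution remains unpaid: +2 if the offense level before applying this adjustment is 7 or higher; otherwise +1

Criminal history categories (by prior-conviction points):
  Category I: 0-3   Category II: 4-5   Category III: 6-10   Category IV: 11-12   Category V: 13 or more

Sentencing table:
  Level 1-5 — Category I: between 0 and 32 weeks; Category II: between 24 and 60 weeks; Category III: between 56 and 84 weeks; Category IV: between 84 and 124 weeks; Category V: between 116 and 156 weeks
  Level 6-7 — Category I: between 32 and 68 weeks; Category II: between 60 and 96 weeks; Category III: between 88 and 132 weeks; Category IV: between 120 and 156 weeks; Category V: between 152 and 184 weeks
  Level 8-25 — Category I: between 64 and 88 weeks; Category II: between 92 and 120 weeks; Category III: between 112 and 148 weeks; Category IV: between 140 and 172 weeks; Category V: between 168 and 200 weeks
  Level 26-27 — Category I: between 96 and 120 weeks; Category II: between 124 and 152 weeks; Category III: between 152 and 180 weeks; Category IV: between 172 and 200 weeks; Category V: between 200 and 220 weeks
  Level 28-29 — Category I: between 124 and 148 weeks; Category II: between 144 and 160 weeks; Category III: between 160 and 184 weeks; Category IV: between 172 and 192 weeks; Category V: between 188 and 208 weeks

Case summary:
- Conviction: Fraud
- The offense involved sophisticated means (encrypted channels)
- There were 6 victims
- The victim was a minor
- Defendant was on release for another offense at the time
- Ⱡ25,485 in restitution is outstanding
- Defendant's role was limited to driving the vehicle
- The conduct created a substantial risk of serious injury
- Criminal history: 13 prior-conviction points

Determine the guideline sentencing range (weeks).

Base offense level for fraud: 5.
§1 does not apply.
§2 applies: 5 + 2 = 7.
§3 applies (level before this adjustment is 7 < 22, so +1): 7 + 1 = 8.
§4 applies: 8 + 3 = 11.
§5 applies: 11 + 2 = 13.
§6 applies: 13 − 2 = 11.
§7 applies (level before this adjustment is 11 ≥ 7, so +2): 11 + 2 = 13.
Final offense level: 13.
Criminal history: 13 prior points → Category V (13+).
Level 13 falls in the 8-25 band.
Grid: Level 8-25 × Category V = 168-200 weeks.

168-200 weeks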